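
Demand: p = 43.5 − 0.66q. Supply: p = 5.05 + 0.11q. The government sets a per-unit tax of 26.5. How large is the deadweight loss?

456.01

Competitive equilibrium: 43.5 − 0.66q = 5.05 + 0.11q → q* = 49.9351, p* = 10.5429.
With the tax, the buyer price exceeds the seller price by 26.5: (43.5 − 0.66q) − (5.05 + 0.11q) = 26.5 → q' = 15.5195.
Δq = 49.9351 − 15.5195 = 34.4156; the wedge equals the tax, 26.5.
The triangle = ½ × 34.4156 × 26.5 = 456.01.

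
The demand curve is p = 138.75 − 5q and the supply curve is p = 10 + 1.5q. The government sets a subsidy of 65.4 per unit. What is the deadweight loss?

Competitive equilibrium: 138.75 − 5q = 10 + 1.5q → q* = 19.8077, p* = 39.7115.
The subsidy lowers effective supply by 65.4: p = 1.5q − 55.4.
New quantity: 138.75 − 5q = 1.5q − 55.4 → q' = 29.8692.
Overproduction Δq = 29.8692 − 19.8077 = 10.0615; wedge = subsidy = 65.4.
The triangle = ½ × 10.0615 × 65.4 = 329.01.

329.01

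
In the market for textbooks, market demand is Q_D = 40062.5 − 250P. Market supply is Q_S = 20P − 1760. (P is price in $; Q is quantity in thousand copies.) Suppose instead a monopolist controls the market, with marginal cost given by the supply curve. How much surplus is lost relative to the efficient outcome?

$229.89 thousand

In inverse form: demand P = 160.25 − 0.004Q, supply P = 88 + 0.05Q.
Competitive equilibrium: 160.25 − 0.004Q = 88 + 0.05Q → Q* = 1337.963, P* = 154.8981.
Marginal revenue: MR = 160.25 − 0.008Q. Set MR = MC: 160.25 − 0.008Q = 88 + 0.05Q → Q_m = 1245.6897.
Price P_m = 160.25 − 0.004·1245.6897 = 155.2672; MC(Q_m) = 88 + 0.05·1245.6897 = 150.2845.
Competitive Q* = 1337.963, so ΔQ = 92.2733; wedge = 155.2672 − 150.2845 = 4.9827.
The triangle = ½ × 92.2733 × 4.9827 = $229.89 thousand.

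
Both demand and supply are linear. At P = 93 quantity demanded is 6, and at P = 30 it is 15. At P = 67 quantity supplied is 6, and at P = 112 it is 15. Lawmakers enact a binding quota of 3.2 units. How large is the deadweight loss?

148.01

Demand slope = (30 − 93)/(15 − 6) = −7, so P = 135 − 7Q.
Supply slope = (112 − 67)/(15 − 6) = 5, so P = 37 + 5Q.
Competitive equilibrium: 135 − 7Q = 37 + 5Q → Q* = 8.1667, P* = 77.8333.
At Q = 3.2: demand price = 135 − 7·3.2 = 112.6; supply price = 37 + 5·3.2 = 53.
ΔQ = 8.1667 − 3.2 = 4.9667; wedge = 112.6 − 53 = 59.6.
Deadweight loss = ½ × 4.9667 × 59.6 = 148.01.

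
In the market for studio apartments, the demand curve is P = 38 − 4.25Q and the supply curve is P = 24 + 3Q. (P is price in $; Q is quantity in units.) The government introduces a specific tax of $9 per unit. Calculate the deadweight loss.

Competitive equilibrium: 38 − 4.25Q = 24 + 3Q → Q* = 1.931, P* = 29.7931.
With the tax, the buyer price exceeds the seller price by 9: (38 − 4.25Q) − (24 + 3Q) = 9 → Q' = 0.6897.
ΔQ = 1.931 − 0.6897 = 1.2413; the wedge equals the tax, 9.
Welfare loss = ½ × 1.2413 × 9 = $5.59.

$5.59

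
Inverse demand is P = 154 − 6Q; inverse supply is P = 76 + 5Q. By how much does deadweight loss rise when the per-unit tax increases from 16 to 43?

Competitive equilibrium: 154 − 6Q = 76 + 5Q → Q* = 7.0909, P* = 111.4545.
For a per-unit tax t: ΔQ = t/11, so DWL = ½·t·(t/11) = t²/22.
At t = 16: DWL = 11.636. At t = 43: DWL = 84.045.
Increase = 84.045 − 11.636 = 72.41.

72.41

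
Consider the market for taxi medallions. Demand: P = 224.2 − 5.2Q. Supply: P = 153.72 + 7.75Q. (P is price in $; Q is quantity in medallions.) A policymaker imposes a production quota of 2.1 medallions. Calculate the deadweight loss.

$72.34

Competitive equilibrium: 224.2 − 5.2Q = 153.72 + 7.75Q → Q* = 5.4425, P* = 195.8992.
At Q = 2.1: demand price = 224.2 − 5.2·2.1 = 213.28; supply price = 153.72 + 7.75·2.1 = 169.995.
ΔQ = 5.4425 − 2.1 = 3.3425; wedge = 213.28 − 169.995 = 43.285.
Welfare loss = ½ × 3.3425 × 43.285 = $72.34.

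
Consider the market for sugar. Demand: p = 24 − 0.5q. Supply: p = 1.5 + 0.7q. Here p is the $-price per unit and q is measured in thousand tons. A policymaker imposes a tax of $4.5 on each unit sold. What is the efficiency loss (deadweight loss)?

$8.44 thousand

Competitive equilibrium: 24 − 0.5q = 1.5 + 0.7q → q* = 18.75, p* = 14.625.
With the tax, the buyer price exceeds the seller price by 4.5: (24 − 0.5q) − (1.5 + 0.7q) = 4.5 → q' = 15.
Δq = 18.75 − 15 = 3.75; the wedge equals the tax, 4.5.
Deadweight loss = ½ × 3.75 × 4.5 = $8.44 thousand.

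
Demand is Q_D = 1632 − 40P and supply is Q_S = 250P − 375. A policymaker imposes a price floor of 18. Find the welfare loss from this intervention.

In inverse form: demand P = 40.8 − 0.025Q, supply P = 1.5 + 0.004Q.
Competitive equilibrium: 40.8 − 0.025Q = 1.5 + 0.004Q → Q* = 1355.1724, P* = 6.9207.
At the floor P = 18, quantity demanded = (40.8 − 18)/0.025 = 912.
Sellers' marginal cost at Q' = 912: 1.5 + 0.004·912 = 5.148.
ΔQ = 1355.1724 − 912 = 443.1724; wedge = 18 − 5.148 = 12.852.
Deadweight loss = ½ × 443.1724 × 12.852 = 2847.83.

2847.83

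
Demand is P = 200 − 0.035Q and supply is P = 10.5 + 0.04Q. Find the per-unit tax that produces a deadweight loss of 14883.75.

47.25

Competitive equilibrium: 200 − 0.035Q = 10.5 + 0.04Q → Q* = 2526.6667, P* = 111.5667.
A tax t gives ΔQ = t/0.075 and wedge t, so DWL = t²/0.15.
t²/0.15 = 14883.75 → t² = 2232.5625 → t = 47.25.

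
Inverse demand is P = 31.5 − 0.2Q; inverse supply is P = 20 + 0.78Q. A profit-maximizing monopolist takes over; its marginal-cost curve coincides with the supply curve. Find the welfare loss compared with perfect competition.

Competitive equilibrium: 31.5 − 0.2Q = 20 + 0.78Q → Q* = 11.7347, P* = 29.1531.
Marginal revenue: MR = 31.5 − 0.4Q. Set MR = MC: 31.5 − 0.4Q = 20 + 0.78Q → Q_m = 9.7458.
Price P_m = 31.5 − 0.2·9.7458 = 29.5508; MC(Q_m) = 20 + 0.78·9.7458 = 27.6017.
Competitive Q* = 11.7347, so ΔQ = 1.9889; wedge = 29.5508 − 27.6017 = 1.9491.
The triangle = ½ × 1.9889 × 1.9491 = 1.94.

1.94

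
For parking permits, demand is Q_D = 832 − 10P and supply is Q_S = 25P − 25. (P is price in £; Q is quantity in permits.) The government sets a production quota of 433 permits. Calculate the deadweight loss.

£1663.20

In inverse form: demand P = 83.2 − 0.1Q, supply P = 1 + 0.04Q.
Competitive equilibrium: 83.2 − 0.1Q = 1 + 0.04Q → Q* = 587.1429, P* = 24.4857.
At Q = 433: demand price = 83.2 − 0.1·433 = 39.9; supply price = 1 + 0.04·433 = 18.32.
ΔQ = 587.1429 − 433 = 154.1429; wedge = 39.9 − 18.32 = 21.58.
Welfare loss = ½ × 154.1429 × 21.58 = £1663.20.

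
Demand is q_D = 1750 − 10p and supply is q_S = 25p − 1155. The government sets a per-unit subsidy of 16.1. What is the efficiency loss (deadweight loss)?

925.75

In inverse form: demand p = 175 − 0.1q, supply p = 46.2 + 0.04q.
Competitive equilibrium: 175 − 0.1q = 46.2 + 0.04q → q* = 920, p* = 83.
The subsidy lowers effective supply by 16.1: p = 30.1 + 0.04q.
New quantity: 175 − 0.1q = 30.1 + 0.04q → q' = 1035.
Overproduction Δq = 1035 − 920 = 115; wedge = subsidy = 16.1.
Welfare loss = ½ × 115 × 16.1 = 925.75.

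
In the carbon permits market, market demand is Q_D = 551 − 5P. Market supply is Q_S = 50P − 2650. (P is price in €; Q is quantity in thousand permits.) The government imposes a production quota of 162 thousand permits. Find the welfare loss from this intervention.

€1056.44 thousand

In inverse form: demand P = 110.2 − 0.2Q, supply P = 53 + 0.02Q.
Competitive equilibrium: 110.2 − 0.2Q = 53 + 0.02Q → Q* = 260, P* = 58.2.
At Q = 162: demand price = 110.2 − 0.2·162 = 77.8; supply price = 53 + 0.02·162 = 56.24.
ΔQ = 260 − 162 = 98; wedge = 77.8 − 56.24 = 21.56.
The triangle = ½ × 98 × 21.56 = €1056.44 thousand.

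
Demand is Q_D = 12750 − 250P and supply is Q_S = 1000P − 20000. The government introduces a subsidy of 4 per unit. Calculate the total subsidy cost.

In inverse form: demand P = 51 − 0.004Q, supply P = 20 + 0.001Q.
Competitive equilibrium: 51 − 0.004Q = 20 + 0.001Q → Q* = 6200, P* = 26.2.
The subsidy lowers effective supply by 4: P = 16 + 0.001Q.
New quantity: 51 − 0.004Q = 16 + 0.001Q → Q' = 7000.
Total subsidy cost = 4 × 7000 = 28000.

28000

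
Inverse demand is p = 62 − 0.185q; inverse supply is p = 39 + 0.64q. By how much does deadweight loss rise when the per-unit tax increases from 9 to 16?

106.06

Competitive equilibrium: 62 − 0.185q = 39 + 0.64q → q* = 27.8788, p* = 56.8424.
For a per-unit tax t: Δq = t/0.825, so DWL = ½·t·(t/0.825) = t²/1.65.
At t = 9: DWL = 49.091. At t = 16: DWL = 155.152.
Increase = 155.152 − 49.091 = 106.06.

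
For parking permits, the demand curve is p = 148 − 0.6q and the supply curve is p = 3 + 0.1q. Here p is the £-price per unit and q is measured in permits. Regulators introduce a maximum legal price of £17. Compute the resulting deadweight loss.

Competitive equilibrium: 148 − 0.6q = 3 + 0.1q → q* = 207.1429, p* = 23.7143.
At the ceiling p = 17, quantity supplied = (17 − 3)/0.1 = 140.
Willingness to pay at q' = 140: 148 − 0.6·140 = 64.
Δq = 207.1429 − 140 = 67.1429; wedge = 64 − 17 = 47.
The triangle = ½ × 67.1429 × 47 = £1577.86.

£1577.86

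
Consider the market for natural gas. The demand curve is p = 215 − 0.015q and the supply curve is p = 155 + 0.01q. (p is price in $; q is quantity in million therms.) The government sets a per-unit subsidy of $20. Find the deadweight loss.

$8000 million

Competitive equilibrium: 215 − 0.015q = 155 + 0.01q → q* = 2400, p* = 179.
The subsidy lowers effective supply by 20: p = 135 + 0.01q.
New quantity: 215 − 0.015q = 135 + 0.01q → q' = 3200.
Overproduction Δq = 3200 − 2400 = 800; wedge = subsidy = 20.
DWL = ½ × 800 × 20 = $8000 million.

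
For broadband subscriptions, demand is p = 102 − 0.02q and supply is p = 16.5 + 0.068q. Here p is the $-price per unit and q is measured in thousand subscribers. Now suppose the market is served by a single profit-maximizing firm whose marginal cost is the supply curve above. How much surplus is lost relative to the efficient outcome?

$1424.40 thousand

Competitive equilibrium: 102 − 0.02q = 16.5 + 0.068q → q* = 971.59091, p* = 82.56818.
Marginal revenue: MR = 102 − 0.04q. Set MR = MC: 102 − 0.04q = 16.5 + 0.068q → q_m = 791.66667.
Price p_m = 102 − 0.02·791.66667 = 86.16667; MC(q_m) = 16.5 + 0.068·791.66667 = 70.33333.
Competitive q* = 971.59091, so Δq = 179.92424; wedge = 86.16667 − 70.33333 = 15.83334.
Welfare loss = ½ × 179.92424 × 15.83334 = $1424.40 thousand.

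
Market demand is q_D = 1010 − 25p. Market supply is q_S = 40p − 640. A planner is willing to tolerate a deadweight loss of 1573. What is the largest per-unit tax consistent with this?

14.3

In inverse form: demand p = 40.4 − 0.04q, supply p = 16 + 0.025q.
Competitive equilibrium: 40.4 − 0.04q = 16 + 0.025q → q* = 375.3846, p* = 25.3846.
A tax t gives Δq = t/0.065 and wedge t, so DWL = t²/0.13.
t²/0.13 = 1573 → t² = 204.49 → t = 14.3.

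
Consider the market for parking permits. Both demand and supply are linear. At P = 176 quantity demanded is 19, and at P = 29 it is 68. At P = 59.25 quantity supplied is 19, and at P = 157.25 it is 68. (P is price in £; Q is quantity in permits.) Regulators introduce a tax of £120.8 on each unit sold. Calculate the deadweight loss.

£1459.264

Demand slope = (29 − 176)/(68 − 19) = −3, so P = 233 − 3Q.
Supply slope = (157.25 − 59.25)/(68 − 19) = 2, so P = 21.25 + 2Q.
Competitive equilibrium: 233 − 3Q = 21.25 + 2Q → Q* = 42.35, P* = 105.95.
With the tax, the buyer price exceeds the seller price by 120.8: (233 − 3Q) − (21.25 + 2Q) = 120.8 → Q' = 18.19.
ΔQ = 42.35 − 18.19 = 24.16; the wedge equals the tax, 120.8.
Deadweight loss = ½ × 24.16 × 120.8 = £1459.264.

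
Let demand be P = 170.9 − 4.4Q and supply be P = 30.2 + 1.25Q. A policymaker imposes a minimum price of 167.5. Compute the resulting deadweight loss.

Competitive equilibrium: 170.9 − 4.4Q = 30.2 + 1.25Q → Q* = 24.9027, P* = 61.3283.
At the floor P = 167.5, quantity demanded = (170.9 − 167.5)/4.4 = 0.7727.
Sellers' marginal cost at Q' = 0.7727: 30.2 + 1.25·0.7727 = 31.1659.
ΔQ = 24.9027 − 0.7727 = 24.13; wedge = 167.5 − 31.1659 = 136.3341.
The triangle = ½ × 24.13 × 136.3341 = 1644.87.

1644.87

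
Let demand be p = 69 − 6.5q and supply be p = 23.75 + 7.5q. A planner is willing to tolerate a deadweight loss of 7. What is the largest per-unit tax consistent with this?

Competitive equilibrium: 69 − 6.5q = 23.75 + 7.5q → q* = 3.2321, p* = 47.9911.
A tax t gives Δq = t/14 and wedge t, so DWL = t²/28.
t²/28 = 7 → t² = 196 → t = 14.

14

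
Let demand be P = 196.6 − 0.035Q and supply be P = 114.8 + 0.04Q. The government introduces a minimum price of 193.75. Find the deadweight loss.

38196.06

Competitive equilibrium: 196.6 − 0.035Q = 114.8 + 0.04Q → Q* = 1090.66667, P* = 158.42667.
At the floor P = 193.75, quantity demanded = (196.6 − 193.75)/0.035 = 81.42857.
Sellers' marginal cost at Q' = 81.42857: 114.8 + 0.04·81.42857 = 118.05714.
ΔQ = 1090.66667 − 81.42857 = 1009.2381; wedge = 193.75 − 118.05714 = 75.69286.
DWL = ½ × 1009.2381 × 75.69286 = 38196.06.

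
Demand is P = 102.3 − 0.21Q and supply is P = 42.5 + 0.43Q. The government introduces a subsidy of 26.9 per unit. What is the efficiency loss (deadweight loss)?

565.32

Competitive equilibrium: 102.3 − 0.21Q = 42.5 + 0.43Q → Q* = 93.4375, P* = 82.6781.
The subsidy lowers effective supply by 26.9: P = 15.6 + 0.43Q.
New quantity: 102.3 − 0.21Q = 15.6 + 0.43Q → Q' = 135.4688.
Overproduction ΔQ = 135.4688 − 93.4375 = 42.0313; wedge = subsidy = 26.9.
DWL = ½ × 42.0313 × 26.9 = 565.32.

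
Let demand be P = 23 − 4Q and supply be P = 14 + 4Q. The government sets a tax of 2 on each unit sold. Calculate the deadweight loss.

Competitive equilibrium: 23 − 4Q = 14 + 4Q → Q* = 1.125, P* = 18.5.
With the tax, the buyer price exceeds the seller price by 2: (23 − 4Q) − (14 + 4Q) = 2 → Q' = 0.875.
ΔQ = 1.125 − 0.875 = 0.25; the wedge equals the tax, 2.
DWL = ½ × 0.25 × 2 = 0.25.

0.25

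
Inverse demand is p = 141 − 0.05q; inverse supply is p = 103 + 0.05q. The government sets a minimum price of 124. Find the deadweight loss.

Competitive equilibrium: 141 − 0.05q = 103 + 0.05q → q* = 380, p* = 122.
At the floor p = 124, quantity demanded = (141 − 124)/0.05 = 340.
Sellers' marginal cost at q' = 340: 103 + 0.05·340 = 120.
Δq = 380 − 340 = 40; wedge = 124 − 120 = 4.
Welfare loss = ½ × 40 × 4 = 80.

80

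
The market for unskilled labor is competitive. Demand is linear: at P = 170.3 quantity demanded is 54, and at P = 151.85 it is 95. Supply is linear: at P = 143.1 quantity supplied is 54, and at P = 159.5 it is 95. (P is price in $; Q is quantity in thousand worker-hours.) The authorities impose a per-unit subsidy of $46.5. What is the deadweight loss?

$1271.91 thousand

Demand slope = (151.85 − 170.3)/(95 − 54) = −0.45, so P = 194.6 − 0.45Q.
Supply slope = (159.5 − 143.1)/(95 − 54) = 0.4, so P = 121.5 + 0.4Q.
Competitive equilibrium: 194.6 − 0.45Q = 121.5 + 0.4Q → Q* = 86, P* = 155.9.
The subsidy lowers effective supply by 46.5: P = 75 + 0.4Q.
New quantity: 194.6 − 0.45Q = 75 + 0.4Q → Q' = 140.7059.
Overproduction ΔQ = 140.7059 − 86 = 54.7059; wedge = subsidy = 46.5.
Deadweight loss = ½ × 54.7059 × 46.5 = $1271.91 thousand.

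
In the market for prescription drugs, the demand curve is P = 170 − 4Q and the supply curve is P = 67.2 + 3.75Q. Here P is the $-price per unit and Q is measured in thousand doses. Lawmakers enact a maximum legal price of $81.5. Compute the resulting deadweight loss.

Competitive equilibrium: 170 − 4Q = 67.2 + 3.75Q → Q* = 13.26452, P* = 116.94194.
At the ceiling P = 81.5, quantity supplied = (81.5 − 67.2)/3.75 = 3.81333.
Willingness to pay at Q' = 3.81333: 170 − 4·3.81333 = 154.74668.
ΔQ = 13.26452 − 3.81333 = 9.45119; wedge = 154.74668 − 81.5 = 73.24668.
The triangle = ½ × 9.45119 × 73.24668 = $346.13 thousand.

$346.13 thousand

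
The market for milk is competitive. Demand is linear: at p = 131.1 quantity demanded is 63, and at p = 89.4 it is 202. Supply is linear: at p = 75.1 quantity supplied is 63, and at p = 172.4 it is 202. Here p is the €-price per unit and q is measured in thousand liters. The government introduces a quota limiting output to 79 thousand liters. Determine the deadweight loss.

€800 thousand

Demand slope = (89.4 − 131.1)/(202 − 63) = −0.3, so p = 150 − 0.3q.
Supply slope = (172.4 − 75.1)/(202 − 63) = 0.7, so p = 31 + 0.7q.
Competitive equilibrium: 150 − 0.3q = 31 + 0.7q → q* = 119, p* = 114.3.
At q = 79: demand price = 150 − 0.3·79 = 126.3; supply price = 31 + 0.7·79 = 86.3.
Δq = 119 − 79 = 40; wedge = 126.3 − 86.3 = 40.
Welfare loss = ½ × 40 × 40 = €800 thousand.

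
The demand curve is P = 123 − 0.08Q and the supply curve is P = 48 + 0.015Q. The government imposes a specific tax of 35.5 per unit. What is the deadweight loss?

Competitive equilibrium: 123 − 0.08Q = 48 + 0.015Q → Q* = 789.4737, P* = 59.8421.
With the tax, the buyer price exceeds the seller price by 35.5: (123 − 0.08Q) − (48 + 0.015Q) = 35.5 → Q' = 415.7895.
ΔQ = 789.4737 − 415.7895 = 373.6842; the wedge equals the tax, 35.5.
The triangle = ½ × 373.6842 × 35.5 = 6632.89.

6632.89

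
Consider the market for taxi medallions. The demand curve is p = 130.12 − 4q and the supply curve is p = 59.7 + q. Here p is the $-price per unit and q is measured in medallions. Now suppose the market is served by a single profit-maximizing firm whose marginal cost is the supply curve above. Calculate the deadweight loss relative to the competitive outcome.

Competitive equilibrium: 130.12 − 4q = 59.7 + q → q* = 14.084, p* = 73.784.
Marginal revenue: MR = 130.12 − 8q. Set MR = MC: 130.12 − 8q = 59.7 + q → q_m = 7.8244.
Price p_m = 130.12 − 4·7.8244 = 98.8224; MC(q_m) = 59.7 + 1·7.8244 = 67.5244.
Competitive q* = 14.084, so Δq = 6.2596; wedge = 98.8224 − 67.5244 = 31.298.
Welfare loss = ½ × 6.2596 × 31.298 = $97.96.

$97.96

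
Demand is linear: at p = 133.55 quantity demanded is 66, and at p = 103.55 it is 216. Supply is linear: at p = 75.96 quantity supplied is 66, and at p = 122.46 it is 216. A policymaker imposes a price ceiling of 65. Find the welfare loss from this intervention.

Demand slope = (103.55 − 133.55)/(216 − 66) = −0.2, so p = 146.75 − 0.2q.
Supply slope = (122.46 − 75.96)/(216 − 66) = 0.31, so p = 55.5 + 0.31q.
Competitive equilibrium: 146.75 − 0.2q = 55.5 + 0.31q → q* = 178.9216, p* = 110.9657.
At the ceiling p = 65, quantity supplied = (65 − 55.5)/0.31 = 30.6452.
Willingness to pay at q' = 30.6452: 146.75 − 0.2·30.6452 = 140.621.
Δq = 178.9216 − 30.6452 = 148.2764; wedge = 140.621 − 65 = 75.621.
DWL = ½ × 148.2764 × 75.621 = 5606.40.

5606.40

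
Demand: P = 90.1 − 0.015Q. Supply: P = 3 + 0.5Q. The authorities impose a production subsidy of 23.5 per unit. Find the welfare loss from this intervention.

Competitive equilibrium: 90.1 − 0.015Q = 3 + 0.5Q → Q* = 169.1262, P* = 87.5631.
The subsidy lowers effective supply by 23.5: P = 0.5Q − 20.5.
New quantity: 90.1 − 0.015Q = 0.5Q − 20.5 → Q' = 214.7573.
Overproduction ΔQ = 214.7573 − 169.1262 = 45.6311; wedge = subsidy = 23.5.
DWL = ½ × 45.6311 × 23.5 = 536.17.

536.17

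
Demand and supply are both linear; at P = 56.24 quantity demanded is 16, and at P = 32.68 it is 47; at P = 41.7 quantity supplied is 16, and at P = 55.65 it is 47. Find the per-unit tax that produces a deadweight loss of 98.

Demand slope = (32.68 − 56.24)/(47 − 16) = −0.76, so P = 68.4 − 0.76Q.
Supply slope = (55.65 − 41.7)/(47 − 16) = 0.45, so P = 34.5 + 0.45Q.
Competitive equilibrium: 68.4 − 0.76Q = 34.5 + 0.45Q → Q* = 28.0165, P* = 47.1074.
A tax t gives ΔQ = t/1.21 and wedge t, so DWL = t²/2.42.
t²/2.42 = 98 → t² = 237.16 → t = 15.4.

15.4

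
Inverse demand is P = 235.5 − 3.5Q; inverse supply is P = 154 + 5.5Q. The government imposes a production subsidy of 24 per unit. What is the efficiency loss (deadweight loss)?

Competitive equilibrium: 235.5 − 3.5Q = 154 + 5.5Q → Q* = 9.0556, P* = 203.8056.
The subsidy lowers effective supply by 24: P = 130 + 5.5Q.
New quantity: 235.5 − 3.5Q = 130 + 5.5Q → Q' = 11.7222.
Overproduction ΔQ = 11.7222 − 9.0556 = 2.6666; wedge = subsidy = 24.
Deadweight loss = ½ × 2.6666 × 24 = 32.

32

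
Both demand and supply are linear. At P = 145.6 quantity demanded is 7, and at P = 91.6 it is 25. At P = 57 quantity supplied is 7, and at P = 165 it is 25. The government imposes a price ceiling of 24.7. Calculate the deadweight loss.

1043.48

Demand slope = (91.6 − 145.6)/(25 − 7) = −3, so P = 166.6 − 3Q.
Supply slope = (165 − 57)/(25 − 7) = 6, so P = 15 + 6Q.
Competitive equilibrium: 166.6 − 3Q = 15 + 6Q → Q* = 16.8444, P* = 116.0667.
At the ceiling P = 24.7, quantity supplied = (24.7 − 15)/6 = 1.6167.
Willingness to pay at Q' = 1.6167: 166.6 − 3·1.6167 = 161.7499.
ΔQ = 16.8444 − 1.6167 = 15.2277; wedge = 161.7499 − 24.7 = 137.0499.
The triangle = ½ × 15.2277 × 137.0499 = 1043.48.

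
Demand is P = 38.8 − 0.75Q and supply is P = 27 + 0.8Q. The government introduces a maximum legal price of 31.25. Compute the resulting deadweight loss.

4.10

Competitive equilibrium: 38.8 − 0.75Q = 27 + 0.8Q → Q* = 7.6129, P* = 33.0903.
At the ceiling P = 31.25, quantity supplied = (31.25 − 27)/0.8 = 5.3125.
Willingness to pay at Q' = 5.3125: 38.8 − 0.75·5.3125 = 34.8156.
ΔQ = 7.6129 − 5.3125 = 2.3004; wedge = 34.8156 − 31.25 = 3.5656.
Welfare loss = ½ × 2.3004 × 3.5656 = 4.10.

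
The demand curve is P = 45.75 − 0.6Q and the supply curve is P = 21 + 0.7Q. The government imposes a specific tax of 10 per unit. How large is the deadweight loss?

38.46

Competitive equilibrium: 45.75 − 0.6Q = 21 + 0.7Q → Q* = 19.0385, P* = 34.3269.
With the tax, the buyer price exceeds the seller price by 10: (45.75 − 0.6Q) − (21 + 0.7Q) = 10 → Q' = 11.3462.
ΔQ = 19.0385 − 11.3462 = 7.6923; the wedge equals the tax, 10.
DWL = ½ × 7.6923 × 10 = 38.46.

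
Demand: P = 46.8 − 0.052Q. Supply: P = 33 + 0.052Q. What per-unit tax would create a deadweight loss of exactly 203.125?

6.5

Competitive equilibrium: 46.8 − 0.052Q = 33 + 0.052Q → Q* = 132.6923, P* = 39.9.
A tax t gives ΔQ = t/0.104 and wedge t, so DWL = t²/0.208.
t²/0.208 = 203.125 → t² = 42.25 → t = 6.5.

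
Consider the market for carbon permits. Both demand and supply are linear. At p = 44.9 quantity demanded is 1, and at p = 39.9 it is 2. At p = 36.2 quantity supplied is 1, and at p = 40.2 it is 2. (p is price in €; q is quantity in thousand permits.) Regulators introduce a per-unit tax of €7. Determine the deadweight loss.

€2.72 thousand

Demand slope = (39.9 − 44.9)/(2 − 1) = −5, so p = 49.9 − 5q.
Supply slope = (40.2 − 36.2)/(2 − 1) = 4, so p = 32.2 + 4q.
Competitive equilibrium: 49.9 − 5q = 32.2 + 4q → q* = 1.9667, p* = 40.0667.
With the tax, the buyer price exceeds the seller price by 7: (49.9 − 5q) − (32.2 + 4q) = 7 → q' = 1.1889.
Δq = 1.9667 − 1.1889 = 0.7778; the wedge equals the tax, 7.
The triangle = ½ × 0.7778 × 7 = €2.72 thousand.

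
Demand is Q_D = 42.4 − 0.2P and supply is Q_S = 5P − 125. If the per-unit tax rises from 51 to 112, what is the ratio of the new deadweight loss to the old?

In inverse form: demand P = 212 − 5Q, supply P = 25 + 0.2Q.
Competitive equilibrium: 212 − 5Q = 25 + 0.2Q → Q* = 35.9615, P* = 32.1923.
For a per-unit tax t: ΔQ = t/5.2, so DWL = ½·t·(t/5.2) = t²/10.4.
At t = 51: DWL = 250.096. At t = 112: DWL = 1206.154.
Ratio = (112/51)² = 4.823.

4.823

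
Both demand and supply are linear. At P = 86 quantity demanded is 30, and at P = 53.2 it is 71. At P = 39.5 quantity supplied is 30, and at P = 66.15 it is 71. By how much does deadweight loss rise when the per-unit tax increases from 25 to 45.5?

498.36

Demand slope = (53.2 − 86)/(71 − 30) = −0.8, so P = 110 − 0.8Q.
Supply slope = (66.15 − 39.5)/(71 − 30) = 0.65, so P = 20 + 0.65Q.
Competitive equilibrium: 110 − 0.8Q = 20 + 0.65Q → Q* = 62.069, P* = 60.3448.
For a per-unit tax t: ΔQ = t/1.45, so DWL = ½·t·(t/1.45) = t²/2.9.
At t = 25: DWL = 215.517. At t = 45.5: DWL = 713.879.
Increase = 713.879 − 215.517 = 498.36.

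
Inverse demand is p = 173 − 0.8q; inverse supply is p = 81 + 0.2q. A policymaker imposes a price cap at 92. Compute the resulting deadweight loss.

684.50

Competitive equilibrium: 173 − 0.8q = 81 + 0.2q → q* = 92, p* = 99.4.
At the ceiling p = 92, quantity supplied = (92 − 81)/0.2 = 55.
Willingness to pay at q' = 55: 173 − 0.8·55 = 129.
Δq = 92 − 55 = 37; wedge = 129 − 92 = 37.
Deadweight loss = ½ × 37 × 37 = 684.50.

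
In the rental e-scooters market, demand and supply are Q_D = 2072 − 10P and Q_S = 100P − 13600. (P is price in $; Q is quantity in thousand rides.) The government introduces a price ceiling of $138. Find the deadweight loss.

In inverse form: demand P = 207.2 − 0.1Q, supply P = 136 + 0.01Q.
Competitive equilibrium: 207.2 − 0.1Q = 136 + 0.01Q → Q* = 647.2727, P* = 142.4727.
At the ceiling P = 138, quantity supplied = (138 − 136)/0.01 = 200.
Willingness to pay at Q' = 200: 207.2 − 0.1·200 = 187.2.
ΔQ = 647.2727 − 200 = 447.2727; wedge = 187.2 − 138 = 49.2.
Welfare loss = ½ × 447.2727 × 49.2 = $11002.91 thousand.

$11002.91 thousand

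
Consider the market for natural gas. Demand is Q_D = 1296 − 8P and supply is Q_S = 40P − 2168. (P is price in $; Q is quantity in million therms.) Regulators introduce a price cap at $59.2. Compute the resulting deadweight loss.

In inverse form: demand P = 162 − 0.125Q, supply P = 54.2 + 0.025Q.
Competitive equilibrium: 162 − 0.125Q = 54.2 + 0.025Q → Q* = 718.6667, P* = 72.1667.
At the ceiling P = 59.2, quantity supplied = (59.2 − 54.2)/0.025 = 200.
Willingness to pay at Q' = 200: 162 − 0.125·200 = 137.
ΔQ = 718.6667 − 200 = 518.6667; wedge = 137 − 59.2 = 77.8.
DWL = ½ × 518.6667 × 77.8 = $20176.13 million.

$20176.13 million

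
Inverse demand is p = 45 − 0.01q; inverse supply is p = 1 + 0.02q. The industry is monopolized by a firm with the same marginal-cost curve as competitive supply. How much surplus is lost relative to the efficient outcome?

2016.67

Competitive equilibrium: 45 − 0.01q = 1 + 0.02q → q* = 1466.6667, p* = 30.3333.
Marginal revenue: MR = 45 − 0.02q. Set MR = MC: 45 − 0.02q = 1 + 0.02q → q_m = 1100.
Price p_m = 45 − 0.01·1100 = 34; MC(q_m) = 1 + 0.02·1100 = 23.
Competitive q* = 1466.6667, so Δq = 366.6667; wedge = 34 − 23 = 11.
Deadweight loss = ½ × 366.6667 × 11 = 2016.67.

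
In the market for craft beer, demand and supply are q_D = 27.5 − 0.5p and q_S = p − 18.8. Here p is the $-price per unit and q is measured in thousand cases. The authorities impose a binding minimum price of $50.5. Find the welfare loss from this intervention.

In inverse form: demand p = 55 − 2q, supply p = 18.8 + q.
Competitive equilibrium: 55 − 2q = 18.8 + q → q* = 12.0667, p* = 30.8667.
At the floor p = 50.5, quantity demanded = (55 − 50.5)/2 = 2.25.
Sellers' marginal cost at q' = 2.25: 18.8 + 1·2.25 = 21.05.
Δq = 12.0667 − 2.25 = 9.8167; wedge = 50.5 − 21.05 = 29.45.
Welfare loss = ½ × 9.8167 × 29.45 = $144.55 thousand.

$144.55 thousand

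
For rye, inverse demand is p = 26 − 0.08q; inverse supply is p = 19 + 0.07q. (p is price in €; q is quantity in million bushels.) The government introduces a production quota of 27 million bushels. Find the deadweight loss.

€29.01 million

Competitive equilibrium: 26 − 0.08q = 19 + 0.07q → q* = 46.6667, p* = 22.2667.
At q = 27: demand price = 26 − 0.08·27 = 23.84; supply price = 19 + 0.07·27 = 20.89.
Δq = 46.6667 − 27 = 19.6667; wedge = 23.84 − 20.89 = 2.95.
Deadweight loss = ½ × 19.6667 × 2.95 = €29.01 million.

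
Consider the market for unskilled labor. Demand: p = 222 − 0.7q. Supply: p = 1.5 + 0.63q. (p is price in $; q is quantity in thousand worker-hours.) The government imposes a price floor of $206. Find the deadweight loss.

Competitive equilibrium: 222 − 0.7q = 1.5 + 0.63q → q* = 165.7895, p* = 105.9474.
At the floor p = 206, quantity demanded = (222 − 206)/0.7 = 22.8571.
Sellers' marginal cost at q' = 22.8571: 1.5 + 0.63·22.8571 = 15.9.
Δq = 165.7895 − 22.8571 = 142.9324; wedge = 206 − 15.9 = 190.1.
Welfare loss = ½ × 142.9324 × 190.1 = $13585.72 thousand.

$13585.72 thousand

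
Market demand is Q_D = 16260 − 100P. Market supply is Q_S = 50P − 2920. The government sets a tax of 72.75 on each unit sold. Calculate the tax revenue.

In inverse form: demand P = 162.6 − 0.01Q, supply P = 58.4 + 0.02Q.
Competitive equilibrium: 162.6 − 0.01Q = 58.4 + 0.02Q → Q* = 3473.3333, P* = 127.8667.
With the tax, the buyer price exceeds the seller price by 72.75: (162.6 − 0.01Q) − (58.4 + 0.02Q) = 72.75 → Q' = 1048.3333.
Tax revenue = 72.75 × 1048.3333 = 76266.25.

76266.25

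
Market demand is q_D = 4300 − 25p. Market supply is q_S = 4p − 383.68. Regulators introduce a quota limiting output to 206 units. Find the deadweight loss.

In inverse form: demand p = 172 − 0.04q, supply p = 95.92 + 0.25q.
Competitive equilibrium: 172 − 0.04q = 95.92 + 0.25q → q* = 262.3448, p* = 161.5062.
At q = 206: demand price = 172 − 0.04·206 = 163.76; supply price = 95.92 + 0.25·206 = 147.42.
Δq = 262.3448 − 206 = 56.3448; wedge = 163.76 − 147.42 = 16.34.
Welfare loss = ½ × 56.3448 × 16.34 = 460.34.

460.34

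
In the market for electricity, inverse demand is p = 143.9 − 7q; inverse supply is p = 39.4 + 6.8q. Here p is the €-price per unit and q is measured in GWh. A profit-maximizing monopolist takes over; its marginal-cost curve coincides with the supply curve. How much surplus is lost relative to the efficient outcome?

Competitive equilibrium: 143.9 − 7q = 39.4 + 6.8q → q* = 7.5725, p* = 90.8928.
Marginal revenue: MR = 143.9 − 14q. Set MR = MC: 143.9 − 14q = 39.4 + 6.8q → q_m = 5.024.
Price p_m = 143.9 − 7·5.024 = 108.732; MC(q_m) = 39.4 + 6.8·5.024 = 73.5632.
Competitive q* = 7.5725, so Δq = 2.5485; wedge = 108.732 − 73.5632 = 35.1688.
The triangle = ½ × 2.5485 × 35.1688 = €44.81.

€44.81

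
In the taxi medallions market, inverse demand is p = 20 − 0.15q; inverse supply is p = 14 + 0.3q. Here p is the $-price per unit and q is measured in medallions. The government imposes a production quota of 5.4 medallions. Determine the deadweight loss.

Competitive equilibrium: 20 − 0.15q = 14 + 0.3q → q* = 13.3333, p* = 18.
At q = 5.4: demand price = 20 − 0.15·5.4 = 19.19; supply price = 14 + 0.3·5.4 = 15.62.
Δq = 13.3333 − 5.4 = 7.9333; wedge = 19.19 − 15.62 = 3.57.
The triangle = ½ × 7.9333 × 3.57 = $14.161.

$14.161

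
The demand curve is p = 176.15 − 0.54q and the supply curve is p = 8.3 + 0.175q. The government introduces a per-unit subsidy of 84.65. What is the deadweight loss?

Competitive equilibrium: 176.15 − 0.54q = 8.3 + 0.175q → q* = 234.75524, p* = 49.38217.
The subsidy lowers effective supply by 84.65: p = 0.175q − 76.35.
New quantity: 176.15 − 0.54q = 0.175q − 76.35 → q' = 353.14685.
Overproduction Δq = 353.14685 − 234.75524 = 118.39161; wedge = subsidy = 84.65.
Welfare loss = ½ × 118.39161 × 84.65 = 5010.92.

5010.92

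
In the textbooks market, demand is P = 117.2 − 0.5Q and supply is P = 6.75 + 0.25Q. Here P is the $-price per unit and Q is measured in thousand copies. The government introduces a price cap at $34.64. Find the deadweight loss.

$478.11 thousand

Competitive equilibrium: 117.2 − 0.5Q = 6.75 + 0.25Q → Q* = 147.2667, P* = 43.5667.
At the ceiling P = 34.64, quantity supplied = (34.64 − 6.75)/0.25 = 111.56.
Willingness to pay at Q' = 111.56: 117.2 − 0.5·111.56 = 61.42.
ΔQ = 147.2667 − 111.56 = 35.7067; wedge = 61.42 − 34.64 = 26.78.
The triangle = ½ × 35.7067 × 26.78 = $478.11 thousand.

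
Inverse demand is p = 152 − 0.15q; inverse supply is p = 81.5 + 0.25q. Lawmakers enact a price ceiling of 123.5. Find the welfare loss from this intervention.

Competitive equilibrium: 152 − 0.15q = 81.5 + 0.25q → q* = 176.25, p* = 125.5625.
At the ceiling p = 123.5, quantity supplied = (123.5 − 81.5)/0.25 = 168.
Willingness to pay at q' = 168: 152 − 0.15·168 = 126.8.
Δq = 176.25 − 168 = 8.25; wedge = 126.8 − 123.5 = 3.3.
Deadweight loss = ½ × 8.25 × 3.3 = 13.61.

13.61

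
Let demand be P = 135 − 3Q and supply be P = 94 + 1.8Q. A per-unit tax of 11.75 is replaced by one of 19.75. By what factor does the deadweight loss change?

Competitive equilibrium: 135 − 3Q = 94 + 1.8Q → Q* = 8.5417, P* = 109.375.
For a per-unit tax t: ΔQ = t/4.8, so DWL = ½·t·(t/4.8) = t²/9.6.
At t = 11.75: DWL = 14.382. At t = 19.75: DWL = 40.632.
Ratio = (19.75/11.75)² = 2.825.

2.825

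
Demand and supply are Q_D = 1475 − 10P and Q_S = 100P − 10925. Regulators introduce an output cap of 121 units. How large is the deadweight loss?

In inverse form: demand P = 147.5 − 0.1Q, supply P = 109.25 + 0.01Q.
Competitive equilibrium: 147.5 − 0.1Q = 109.25 + 0.01Q → Q* = 347.7273, P* = 112.7273.
At Q = 121: demand price = 147.5 − 0.1·121 = 135.4; supply price = 109.25 + 0.01·121 = 110.46.
ΔQ = 347.7273 − 121 = 226.7273; wedge = 135.4 − 110.46 = 24.94.
DWL = ½ × 226.7273 × 24.94 = 2827.29.

2827.29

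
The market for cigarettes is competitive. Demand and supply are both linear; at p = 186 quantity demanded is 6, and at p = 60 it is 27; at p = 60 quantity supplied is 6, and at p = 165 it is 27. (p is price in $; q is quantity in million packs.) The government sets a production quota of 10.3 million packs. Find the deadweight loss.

$281.53 million

Demand slope = (60 − 186)/(27 − 6) = −6, so p = 222 − 6q.
Supply slope = (165 − 60)/(27 − 6) = 5, so p = 30 + 5q.
Competitive equilibrium: 222 − 6q = 30 + 5q → q* = 17.4545, p* = 117.2727.
At q = 10.3: demand price = 222 − 6·10.3 = 160.2; supply price = 30 + 5·10.3 = 81.5.
Δq = 17.4545 − 10.3 = 7.1545; wedge = 160.2 − 81.5 = 78.7.
The triangle = ½ × 7.1545 × 78.7 = $281.53 million.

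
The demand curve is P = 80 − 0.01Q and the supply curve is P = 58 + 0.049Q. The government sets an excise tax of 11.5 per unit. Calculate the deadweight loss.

Competitive equilibrium: 80 − 0.01Q = 58 + 0.049Q → Q* = 372.8814, P* = 76.2712.
With the tax, the buyer price exceeds the seller price by 11.5: (80 − 0.01Q) − (58 + 0.049Q) = 11.5 → Q' = 177.9661.
ΔQ = 372.8814 − 177.9661 = 194.9153; the wedge equals the tax, 11.5.
Deadweight loss = ½ × 194.9153 × 11.5 = 1120.76.

1120.76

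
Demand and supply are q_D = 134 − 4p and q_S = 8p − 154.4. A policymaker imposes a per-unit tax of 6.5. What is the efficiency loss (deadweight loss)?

In inverse form: demand p = 33.5 − 0.25q, supply p = 19.3 + 0.125q.
Competitive equilibrium: 33.5 − 0.25q = 19.3 + 0.125q → q* = 37.8667, p* = 24.0333.
With the tax, the buyer price exceeds the seller price by 6.5: (33.5 − 0.25q) − (19.3 + 0.125q) = 6.5 → q' = 20.5333.
Δq = 37.8667 − 20.5333 = 17.3334; the wedge equals the tax, 6.5.
The triangle = ½ × 17.3334 × 6.5 = 56.33.

56.33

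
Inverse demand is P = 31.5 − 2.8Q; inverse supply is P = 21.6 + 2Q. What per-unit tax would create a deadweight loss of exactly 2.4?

Competitive equilibrium: 31.5 − 2.8Q = 21.6 + 2Q → Q* = 2.0625, P* = 25.725.
A tax t gives ΔQ = t/4.8 and wedge t, so DWL = t²/9.6.
t²/9.6 = 2.4 → t² = 23.04 → t = 4.8.

4.8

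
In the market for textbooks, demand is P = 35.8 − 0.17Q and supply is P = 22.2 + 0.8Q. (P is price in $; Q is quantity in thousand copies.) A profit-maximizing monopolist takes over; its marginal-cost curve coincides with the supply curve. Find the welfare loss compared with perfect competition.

Competitive equilibrium: 35.8 − 0.17Q = 22.2 + 0.8Q → Q* = 14.0206, P* = 33.4165.
Marginal revenue: MR = 35.8 − 0.34Q. Set MR = MC: 35.8 − 0.34Q = 22.2 + 0.8Q → Q_m = 11.9298.
Price P_m = 35.8 − 0.17·11.9298 = 33.7719; MC(Q_m) = 22.2 + 0.8·11.9298 = 31.7438.
Competitive Q* = 14.0206, so ΔQ = 2.0908; wedge = 33.7719 − 31.7438 = 2.0281.
Welfare loss = ½ × 2.0908 × 2.0281 = $2.12 thousand.

$2.12 thousand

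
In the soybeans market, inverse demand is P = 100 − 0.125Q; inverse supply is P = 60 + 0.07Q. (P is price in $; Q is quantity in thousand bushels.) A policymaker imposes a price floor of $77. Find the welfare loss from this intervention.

Competitive equilibrium: 100 − 0.125Q = 60 + 0.07Q → Q* = 205.1282, P* = 74.359.
At the floor P = 77, quantity demanded = (100 − 77)/0.125 = 184.
Sellers' marginal cost at Q' = 184: 60 + 0.07·184 = 72.88.
ΔQ = 205.1282 − 184 = 21.1282; wedge = 77 − 72.88 = 4.12.
Welfare loss = ½ × 21.1282 × 4.12 = $43.52 thousand.

$43.52 thousand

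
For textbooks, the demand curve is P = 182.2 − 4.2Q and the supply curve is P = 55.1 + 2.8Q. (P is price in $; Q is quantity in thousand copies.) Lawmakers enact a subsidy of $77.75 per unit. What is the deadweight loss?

Competitive equilibrium: 182.2 − 4.2Q = 55.1 + 2.8Q → Q* = 18.1571, P* = 105.94.
The subsidy lowers effective supply by 77.75: P = 2.8Q − 22.65.
New quantity: 182.2 − 4.2Q = 2.8Q − 22.65 → Q' = 29.2643.
Overproduction ΔQ = 29.2643 − 18.1571 = 11.1072; wedge = subsidy = 77.75.
Welfare loss = ½ × 11.1072 × 77.75 = $431.79 thousand.

$431.79 thousand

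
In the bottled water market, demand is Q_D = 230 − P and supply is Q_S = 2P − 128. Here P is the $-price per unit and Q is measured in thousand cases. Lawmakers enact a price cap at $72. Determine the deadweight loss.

In inverse form: demand P = 230 − Q, supply P = 64 + 0.5Q.
Competitive equilibrium: 230 − Q = 64 + 0.5Q → Q* = 110.66667, P* = 119.33333.
At the ceiling P = 72, quantity supplied = (72 − 64)/0.5 = 16.
Willingness to pay at Q' = 16: 230 − 1·16 = 214.
ΔQ = 110.66667 − 16 = 94.66667; wedge = 214 − 72 = 142.
The triangle = ½ × 94.66667 × 142 = $6721.33 thousand.

$6721.33 thousand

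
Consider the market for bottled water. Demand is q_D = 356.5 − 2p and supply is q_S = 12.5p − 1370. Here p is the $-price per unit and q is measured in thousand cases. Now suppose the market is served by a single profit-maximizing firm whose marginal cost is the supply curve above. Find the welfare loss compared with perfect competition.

In inverse form: demand p = 178.25 − 0.5q, supply p = 109.6 + 0.08q.
Competitive equilibrium: 178.25 − 0.5q = 109.6 + 0.08q → q* = 118.3621, p* = 119.069.
Marginal revenue: MR = 178.25 − q. Set MR = MC: 178.25 − q = 109.6 + 0.08q → q_m = 63.5648.
Price p_m = 178.25 − 0.5·63.5648 = 146.4676; MC(q_m) = 109.6 + 0.08·63.5648 = 114.6852.
Competitive q* = 118.3621, so Δq = 54.7973; wedge = 146.4676 − 114.6852 = 31.7824.
Deadweight loss = ½ × 54.7973 × 31.7824 = $870.79 thousand.

$870.79 thousand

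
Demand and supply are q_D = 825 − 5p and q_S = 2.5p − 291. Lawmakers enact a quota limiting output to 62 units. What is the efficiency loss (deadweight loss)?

In inverse form: demand p = 165 − 0.2q, supply p = 116.4 + 0.4q.
Competitive equilibrium: 165 − 0.2q = 116.4 + 0.4q → q* = 81, p* = 148.8.
At q = 62: demand price = 165 − 0.2·62 = 152.6; supply price = 116.4 + 0.4·62 = 141.2.
Δq = 81 − 62 = 19; wedge = 152.6 − 141.2 = 11.4.
Deadweight loss = ½ × 19 × 11.4 = 108.30.

108.30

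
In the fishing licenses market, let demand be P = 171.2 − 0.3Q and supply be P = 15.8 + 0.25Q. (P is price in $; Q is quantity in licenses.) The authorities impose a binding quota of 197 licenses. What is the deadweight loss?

$2012.46

Competitive equilibrium: 171.2 − 0.3Q = 15.8 + 0.25Q → Q* = 282.5455, P* = 86.4364.
At Q = 197: demand price = 171.2 − 0.3·197 = 112.1; supply price = 15.8 + 0.25·197 = 65.05.
ΔQ = 282.5455 − 197 = 85.5455; wedge = 112.1 − 65.05 = 47.05.
The triangle = ½ × 85.5455 × 47.05 = $2012.46.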